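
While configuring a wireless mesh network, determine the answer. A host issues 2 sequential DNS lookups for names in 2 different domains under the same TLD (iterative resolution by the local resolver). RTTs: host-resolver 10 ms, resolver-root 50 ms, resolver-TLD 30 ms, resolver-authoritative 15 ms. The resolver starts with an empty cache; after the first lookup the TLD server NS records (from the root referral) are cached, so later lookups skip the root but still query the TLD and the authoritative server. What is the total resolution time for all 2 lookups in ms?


Lookup 1 (cold cache): local + root + TLD + auth = 10 + 50 + 30 + 15 = 105 ms
Lookups 2..2 (TLD NS cached -> skip root; new domain -> still ask TLD and auth): local + TLD + auth = 10 + 30 + 15 = 55 ms each
Remaining 1 lookups: 1 * 55 = 55 ms
Total = 105 + 55 = 160 ms

160


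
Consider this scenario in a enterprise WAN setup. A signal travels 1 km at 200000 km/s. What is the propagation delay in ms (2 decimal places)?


Given: distance = 1 km, speed = 200000 km/s
Delay = distance / speed = 1 / 200000 seconds
Delay in ms = 1 * 1000 / 200000
Delay = 0.0050 ms
Rounded to 2 dp = 0.01 ms

0.01


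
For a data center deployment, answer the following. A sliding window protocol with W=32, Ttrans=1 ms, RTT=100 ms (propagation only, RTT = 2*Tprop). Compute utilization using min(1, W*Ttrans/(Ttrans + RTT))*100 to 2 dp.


Given: W = 32, Ttrans = 1 ms, RTT = 100 ms (= 2 * Tprop, Tprop = 50 ms)
Cycle time = Ttrans + RTT = 1 + 100 = 101 ms (first packet sent until its ACK returns)
W * Ttrans = 32 * 1 = 32 ms of sending per cycle
W * Ttrans / (Ttrans + RTT) = 32 / 101 = 0.316832
U = min(1, 0.316832) = 0.316832
U% = 31.68%

31.68


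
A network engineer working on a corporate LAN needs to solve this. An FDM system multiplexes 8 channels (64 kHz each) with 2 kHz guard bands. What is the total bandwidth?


Given: 8 channels, 64 kHz each, guard = 2 kHz
Channel bandwidth = 8 * 64 = 512 kHz
Guard bands = 7 gaps * 2 kHz = 14 kHz
Total = 512 + 14 = 526 kHz

526


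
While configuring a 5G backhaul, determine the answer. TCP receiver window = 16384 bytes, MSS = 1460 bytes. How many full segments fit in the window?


Given: RWND = 16384 bytes, MSS = 1460 bytes
Full segments = floor(RWND / MSS)
Full segments = floor(16384 / 1460)
Full segments = floor(11.2219) = 11

11


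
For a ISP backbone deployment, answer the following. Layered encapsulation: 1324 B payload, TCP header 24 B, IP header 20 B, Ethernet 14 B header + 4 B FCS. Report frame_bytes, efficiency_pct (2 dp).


TCP segment = 1324 + 24 = 1348 B
IP packet = 1348 + 20 = 1368 B
Ethernet frame = 1368 + 14 + 4 = 1386 B
Efficiency = app / frame = 1324 / 1386 = 0.955267 = 95.5267% -> 95.53% (2 dp)

1386, 95.53


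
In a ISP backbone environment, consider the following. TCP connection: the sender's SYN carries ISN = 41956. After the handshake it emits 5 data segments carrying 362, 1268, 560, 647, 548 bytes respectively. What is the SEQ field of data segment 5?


The SYN occupies sequence number ISN = 41956, so the first data byte is ISN + 1 = 41957.
SEQ of data segment i = (ISN + 1) + sum of payload sizes of segments 1..i-1.
Segment 1: SEQ = 41957, payload = 362 bytes
Segment 2: SEQ = 42319, payload = 1268 bytes
Segment 3: SEQ = 43587, payload = 560 bytes
Segment 4: SEQ = 44147, payload = 647 bytes
Segment 5: SEQ = 44794, payload = 548 bytes
SEQ of segment 5 = 41957 + 362 + 1268 + 560 + 647 = 44794

44794


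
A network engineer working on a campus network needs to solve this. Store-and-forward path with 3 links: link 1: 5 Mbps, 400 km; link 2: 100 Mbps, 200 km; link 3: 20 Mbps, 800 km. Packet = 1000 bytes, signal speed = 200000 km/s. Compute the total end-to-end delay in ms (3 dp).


Packet = 1000 bytes = 8000 bits. Store-and-forward: sum (t_trans + t_prop) per link.
Link 1: t_trans = 8000/(5*10^6) s = 1.6000 ms; t_prop = 400/200000 s = 2.0000 ms; subtotal = 3.6000 ms
Link 2: t_trans = 8000/(100*10^6) s = 0.0800 ms; t_prop = 200/200000 s = 1.0000 ms; subtotal = 1.0800 ms
Link 3: t_trans = 8000/(20*10^6) s = 0.4000 ms; t_prop = 800/200000 s = 4.0000 ms; subtotal = 4.4000 ms
End-to-end = 3.6000 + 1.0800 + 4.4000 = 9.0800 ms -> 9.080 ms (3 dp)

9.080


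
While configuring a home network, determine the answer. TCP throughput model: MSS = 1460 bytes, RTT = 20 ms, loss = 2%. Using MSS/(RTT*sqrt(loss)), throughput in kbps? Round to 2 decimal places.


Given: MSS = 1460 bytes, RTT = 20 ms, loss = 2%
RTT in seconds = 20 / 1000 = 0.02
Loss rate = 2% = 0.02
sqrt(loss) = sqrt(0.02) = 0.141421356237
Throughput (bytes/s) = 1460 / (0.02 * 0.141421356237) = 516187.9503
Throughput (kbps) = 516187.9503 * 8 / 1000 = 4129.503602 -> 4129.50 kbps (2 dp)

4129.50


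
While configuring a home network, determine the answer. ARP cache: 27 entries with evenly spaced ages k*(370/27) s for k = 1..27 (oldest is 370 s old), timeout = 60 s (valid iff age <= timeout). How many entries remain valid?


Ages are k * 370/27 s for k = 1..27 (spacing = 13.7037 s).
Entry k is valid iff k * 370/27 <= 60 iff k <= 27 * 60 / 370 = 4.3784
n_valid = floor(4.3784) = 4
(n_stale = 27 - 4 = 23)

4


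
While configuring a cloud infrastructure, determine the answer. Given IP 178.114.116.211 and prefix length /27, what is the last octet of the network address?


Given: IP = 178.114.116.211, prefix = /27
Subnet mask = 255.255.255.224
Last octet of IP: 211
Last octet of mask: 224
Network last octet = 211 AND 224 = 192

192


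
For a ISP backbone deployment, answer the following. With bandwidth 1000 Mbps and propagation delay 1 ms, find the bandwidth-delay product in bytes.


Given: bandwidth = 1000 Mbps, delay = 1 ms
BDP in bits = 1000 * 10^6 * 1 / 1000
BDP in bits = 1000000
BDP in bytes = 1000000 / 8 = 125000

125000


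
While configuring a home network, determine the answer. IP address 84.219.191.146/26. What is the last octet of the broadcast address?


Given: IP = 84.219.191.146, prefix = /26
Host bits = 32 - 26 = 6
Network last octet = 146 AND mask = 128
Host part size = 2^6 - 1 = 63
Broadcast last octet = 128 OR 63 = 191

191


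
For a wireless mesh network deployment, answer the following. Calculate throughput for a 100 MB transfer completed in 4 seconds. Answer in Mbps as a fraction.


Given: file = 100 MB, time = 4 s
File in Mb = 100 * 8 = 800 Mb
Throughput = 800 / 4 Mbps
Throughput = 200 Mbps

200


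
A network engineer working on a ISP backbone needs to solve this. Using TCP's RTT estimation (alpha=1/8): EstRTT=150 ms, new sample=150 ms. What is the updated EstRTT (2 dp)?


Given: EstRTT = 150 ms, SampleRTT = 150 ms, alpha = 1/8
New EstRTT = (1 - alpha) * EstRTT + alpha * SampleRTT
(7/8) * 150 = 131.25
(1/8) * 150 = 18.75
New EstRTT = 131.25 + 18.75 = 150 ms -> 150.00 ms (2 dp)

150.00


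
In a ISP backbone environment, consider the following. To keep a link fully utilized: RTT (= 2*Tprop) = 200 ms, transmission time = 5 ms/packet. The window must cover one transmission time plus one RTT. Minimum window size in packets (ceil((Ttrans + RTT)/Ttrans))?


Given: Ttrans = 5 ms, RTT = 200 ms (= 2 * Tprop, Tprop = 100 ms)
Time until first ACK returns = Ttrans + RTT = 5 + 200 = 205 ms
Need W * Ttrans >= Ttrans + RTT  ->  W >= (Ttrans + RTT) / Ttrans
(Ttrans + RTT) / Ttrans = 205 / 5 = 41
W_min = ceil(41) = 41

41


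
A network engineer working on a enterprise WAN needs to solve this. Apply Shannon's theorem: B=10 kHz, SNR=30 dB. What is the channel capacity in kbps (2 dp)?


Given: B = 10 kHz, SNR = 30 dB
SNR linear = 10^(30/10) = 1000
1 + SNR = 1001
log2(1001) = 9.9672262588
C = 10 * 1000 * 9.9672262588 = 99672.2626 bps
C = 99.672263 kbps -> 99.67 kbps (2 dp)

99.67


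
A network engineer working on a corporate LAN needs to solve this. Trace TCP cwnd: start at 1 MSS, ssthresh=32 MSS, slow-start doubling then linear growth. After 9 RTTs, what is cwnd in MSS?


RTT 0: cwnd = 1 MSS (initial)
RTT 1: cwnd = 2 MSS (slow start, doubled)
RTT 2: cwnd = 4 MSS (slow start, doubled)
RTT 3: cwnd = 8 MSS (slow start, doubled)
RTT 4: cwnd = 16 MSS (slow start, doubled)
RTT 5: cwnd = 32 MSS (slow start, doubled)
RTT 6: cwnd = 33 MSS (congestion avoidance, +1)
RTT 7: cwnd = 34 MSS (congestion avoidance, +1)
RTT 8: cwnd = 35 MSS (congestion avoidance, +1)
RTT 9: cwnd = 36 MSS (congestion avoidance, +1)

36


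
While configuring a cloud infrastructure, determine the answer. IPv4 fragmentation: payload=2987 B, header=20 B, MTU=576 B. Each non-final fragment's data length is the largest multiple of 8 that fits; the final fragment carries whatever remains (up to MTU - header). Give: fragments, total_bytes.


Max data per non-final fragment = floor((MTU - header)/8)*8 = floor((576 - 20)/8)*8 = floor(556/8)*8 = 552 B
Final fragment needs no 8-byte alignment: it can carry up to MTU - header = 556 B
Non-final fragments needed = ceil((payload - 556) / 552) = ceil(2431/552) = ceil(4.4040) = 5
Number of fragments = 5 + 1 = 6
Fragment sizes (data): 5 * 552 B + 227 B (last, 227 <= 556 OK)
Total bytes sent = payload + n_frags * header = 2987 + 6*20 = 2987 + 120 = 3107 B

6, 3107


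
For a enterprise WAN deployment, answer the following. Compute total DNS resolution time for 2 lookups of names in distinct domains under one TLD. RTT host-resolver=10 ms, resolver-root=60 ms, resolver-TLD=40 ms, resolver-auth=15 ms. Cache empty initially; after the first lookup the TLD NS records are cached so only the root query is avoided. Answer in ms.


Lookup 1 (cold cache): local + root + TLD + auth = 10 + 60 + 40 + 15 = 125 ms
Lookups 2..2 (TLD NS cached -> skip root; new domain -> still ask TLD and auth): local + TLD + auth = 10 + 40 + 15 = 65 ms each
Remaining 1 lookups: 1 * 65 = 65 ms
Total = 125 + 65 = 190 ms

190


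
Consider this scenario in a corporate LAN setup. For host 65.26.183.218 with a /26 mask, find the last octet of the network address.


Given: IP = 65.26.183.218, prefix = /26
Subnet mask = 255.255.255.192
Last octet of IP: 218
Last octet of mask: 192
Network last octet = 218 AND 192 = 192

192


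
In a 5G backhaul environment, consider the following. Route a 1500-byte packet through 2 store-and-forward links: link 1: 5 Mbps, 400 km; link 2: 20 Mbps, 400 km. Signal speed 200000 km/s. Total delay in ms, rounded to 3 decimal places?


Packet = 1500 bytes = 12000 bits. Store-and-forward: sum (t_trans + t_prop) per link.
Link 1: t_trans = 12000/(5*10^6) s = 2.4000 ms; t_prop = 400/200000 s = 2.0000 ms; subtotal = 4.4000 ms
Link 2: t_trans = 12000/(20*10^6) s = 0.6000 ms; t_prop = 400/200000 s = 2.0000 ms; subtotal = 2.6000 ms
End-to-end = 4.4000 + 2.6000 = 7.0000 ms -> 7.000 ms (3 dp)

7.000


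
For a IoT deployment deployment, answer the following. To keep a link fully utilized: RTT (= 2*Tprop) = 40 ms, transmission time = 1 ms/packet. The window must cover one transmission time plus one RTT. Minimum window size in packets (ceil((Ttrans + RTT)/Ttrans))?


Given: Ttrans = 1 ms, RTT = 40 ms (= 2 * Tprop, Tprop = 20 ms)
Time until first ACK returns = Ttrans + RTT = 1 + 40 = 41 ms
Need W * Ttrans >= Ttrans + RTT  ->  W >= (Ttrans + RTT) / Ttrans
(Ttrans + RTT) / Ttrans = 41 / 1 = 41
W_min = ceil(41) = 41

41


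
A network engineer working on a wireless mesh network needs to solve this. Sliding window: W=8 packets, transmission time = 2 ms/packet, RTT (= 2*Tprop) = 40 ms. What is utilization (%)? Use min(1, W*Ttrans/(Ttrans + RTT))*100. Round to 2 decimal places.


Given: W = 8, Ttrans = 2 ms, RTT = 40 ms (= 2 * Tprop, Tprop = 20 ms)
Cycle time = Ttrans + RTT = 2 + 40 = 42 ms (first packet sent until its ACK returns)
W * Ttrans = 8 * 2 = 16 ms of sending per cycle
W * Ttrans / (Ttrans + RTT) = 16 / 42 = 0.380952
U = min(1, 0.380952) = 0.380952
U% = 38.10%

38.10


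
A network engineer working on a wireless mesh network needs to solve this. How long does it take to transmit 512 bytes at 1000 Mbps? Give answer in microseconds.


Given: packet = 512 bytes, bandwidth = 1000 Mbps
Packet in bits = 512 * 8 = 4096 bits
Bandwidth = 1000 * 10^6 = 1000000000 bps
Time = 4096 / 1000000000 seconds
Time in us = 4096 * 10^6 / 1000000000 = 4.096

4.096


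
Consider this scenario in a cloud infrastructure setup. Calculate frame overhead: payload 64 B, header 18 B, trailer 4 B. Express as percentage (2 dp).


Given: payload = 64 B, header = 18 B, trailer = 4 B
Overhead bytes = header + trailer = 18 + 4 = 22
Total frame = payload + overhead = 64 + 22 = 86
Overhead % = 22 / 86 * 100 = 25.5814% -> 25.58% (2 dp)

25.58


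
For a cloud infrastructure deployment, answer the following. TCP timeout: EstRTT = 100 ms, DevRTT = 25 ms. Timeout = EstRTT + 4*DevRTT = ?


Given: EstRTT = 100 ms, DevRTT = 25 ms
Timeout = EstRTT + 4 * DevRTT
4 * DevRTT = 4 * 25 = 100
Timeout = 100 + 100 = 200 ms

200


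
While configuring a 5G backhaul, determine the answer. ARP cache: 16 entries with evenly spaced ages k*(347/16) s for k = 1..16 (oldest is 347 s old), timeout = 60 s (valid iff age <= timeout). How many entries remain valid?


Ages are k * 347/16 s for k = 1..16 (spacing = 21.6875 s).
Entry k is valid iff k * 347/16 <= 60 iff k <= 16 * 60 / 347 = 2.7666
n_valid = floor(2.7666) = 2
(n_stale = 16 - 2 = 14)

2


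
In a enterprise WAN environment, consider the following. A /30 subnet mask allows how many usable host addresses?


Given: subnet mask /30
Host bits = 32 - 30 = 2
Total addresses = 2^2 = 4
Usable hosts = 4 - 2 (network + broadcast) = 2

2


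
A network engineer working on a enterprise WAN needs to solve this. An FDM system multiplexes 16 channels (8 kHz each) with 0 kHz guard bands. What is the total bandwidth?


Given: 16 channels, 8 kHz each, guard = 0 kHz
Channel bandwidth = 16 * 8 = 128 kHz
Guard bands = 15 gaps * 0 kHz = 0 kHz
Total = 128 + 0 = 128 kHz

128


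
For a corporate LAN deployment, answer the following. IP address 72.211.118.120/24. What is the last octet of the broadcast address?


Given: IP = 72.211.118.120, prefix = /24
Host bits = 32 - 24 = 8
Network last octet = 120 AND mask = 0
Host part size = 2^8 - 1 = 255
Broadcast last octet = 0 OR 255 = 255

255


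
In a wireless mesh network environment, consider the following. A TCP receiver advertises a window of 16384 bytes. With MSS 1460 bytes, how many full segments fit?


Given: RWND = 16384 bytes, MSS = 1460 bytes
Full segments = floor(RWND / MSS)
Full segments = floor(16384 / 1460)
Full segments = floor(11.2219) = 11

11


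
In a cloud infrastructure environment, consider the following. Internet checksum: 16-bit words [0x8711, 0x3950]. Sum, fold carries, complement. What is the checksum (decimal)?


Given words: [0x8711, 0x3950]
Step 1: Sum all words
Raw sum = 34577 + 14672 = 49249
One's complement = ~49249 & 0xFFFF = 16286

16286


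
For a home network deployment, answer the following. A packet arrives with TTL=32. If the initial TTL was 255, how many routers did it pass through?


Given: initial TTL = 255, received TTL = 32
Hops = initial TTL - received TTL
Hops = 255 - 32 = 223

223


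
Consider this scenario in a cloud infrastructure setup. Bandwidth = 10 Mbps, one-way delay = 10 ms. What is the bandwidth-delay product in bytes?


Given: bandwidth = 10 Mbps, delay = 10 ms
BDP in bits = 10 * 10^6 * 10 / 1000
BDP in bits = 100000
BDP in bytes = 100000 / 8 = 12500

12500


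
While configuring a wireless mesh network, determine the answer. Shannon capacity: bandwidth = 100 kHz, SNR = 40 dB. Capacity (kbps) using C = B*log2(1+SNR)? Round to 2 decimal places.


Given: B = 100 kHz, SNR = 40 dB
SNR linear = 10^(40/10) = 10000
1 + SNR = 10001
log2(10001) = 13.2878566418
C = 100 * 1000 * 13.2878566418 = 1328785.6642 bps
C = 1328.785664 kbps -> 1328.79 kbps (2 dp)

1328.79


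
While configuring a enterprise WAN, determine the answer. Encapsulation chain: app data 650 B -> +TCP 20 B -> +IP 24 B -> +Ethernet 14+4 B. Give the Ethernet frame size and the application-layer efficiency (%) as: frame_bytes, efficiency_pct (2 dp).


TCP segment = 650 + 20 = 670 B
IP packet = 670 + 24 = 694 B
Ethernet frame = 694 + 14 + 4 = 712 B
Efficiency = app / frame = 650 / 712 = 0.912921 = 91.2921% -> 91.29% (2 dp)

712, 91.29


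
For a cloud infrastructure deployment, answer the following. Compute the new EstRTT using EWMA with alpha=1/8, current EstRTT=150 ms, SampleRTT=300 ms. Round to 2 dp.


Given: EstRTT = 150 ms, SampleRTT = 300 ms, alpha = 1/8
New EstRTT = (1 - alpha) * EstRTT + alpha * SampleRTT
(7/8) * 150 = 131.25
(1/8) * 300 = 37.5
New EstRTT = 131.25 + 37.5 = 168.75 ms -> 168.75 ms (2 dp)

168.75


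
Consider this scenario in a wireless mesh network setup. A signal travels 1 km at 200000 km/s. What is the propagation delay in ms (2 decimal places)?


Given: distance = 1 km, speed = 200000 km/s
Delay = distance / speed = 1 / 200000 seconds
Delay in ms = 1 * 1000 / 200000
Delay = 0.0050 ms
Rounded to 2 dp = 0.01 ms

0.01


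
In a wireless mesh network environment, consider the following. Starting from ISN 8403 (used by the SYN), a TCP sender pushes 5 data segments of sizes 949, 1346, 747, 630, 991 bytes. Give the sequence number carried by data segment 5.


The SYN occupies sequence number ISN = 8403, so the first data byte is ISN + 1 = 8404.
SEQ of data segment i = (ISN + 1) + sum of payload sizes of segments 1..i-1.
Segment 1: SEQ = 8404, payload = 949 bytes
Segment 2: SEQ = 9353, payload = 1346 bytes
Segment 3: SEQ = 10699, payload = 747 bytes
Segment 4: SEQ = 11446, payload = 630 bytes
Segment 5: SEQ = 12076, payload = 991 bytes
SEQ of segment 5 = 8404 + 949 + 1346 + 747 + 630 = 12076

12076


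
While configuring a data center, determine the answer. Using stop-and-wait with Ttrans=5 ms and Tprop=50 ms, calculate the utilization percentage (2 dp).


Given: Ttrans = 5 ms, Tprop = 50 ms
RTT = 2 * Tprop = 2 * 50 = 100 ms
U = Ttrans / (Ttrans + RTT)
U = 5 / (5 + 100)
U = 5 / 105 = 0.047619
U% = 4.76%

4.76


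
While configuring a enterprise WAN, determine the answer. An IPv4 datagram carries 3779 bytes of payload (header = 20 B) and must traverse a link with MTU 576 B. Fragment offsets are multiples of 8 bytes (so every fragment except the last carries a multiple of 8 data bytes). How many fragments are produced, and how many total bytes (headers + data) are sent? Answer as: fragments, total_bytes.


Max data per non-final fragment = floor((MTU - header)/8)*8 = floor((576 - 20)/8)*8 = floor(556/8)*8 = 552 B
Final fragment needs no 8-byte alignment: it can carry up to MTU - header = 556 B
Non-final fragments needed = ceil((payload - 556) / 552) = ceil(3223/552) = ceil(5.8388) = 6
Number of fragments = 6 + 1 = 7
Fragment sizes (data): 6 * 552 B + 467 B (last, 467 <= 556 OK)
Total bytes sent = payload + n_frags * header = 3779 + 7*20 = 3779 + 140 = 3919 B

7, 3919


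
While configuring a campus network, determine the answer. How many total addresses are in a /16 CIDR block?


Given: CIDR prefix /16
Host bits = 32 - 16 = 16
Total addresses = 2^16 = 65536

65536


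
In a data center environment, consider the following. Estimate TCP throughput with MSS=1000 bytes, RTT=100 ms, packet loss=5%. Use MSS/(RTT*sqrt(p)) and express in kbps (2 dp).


Given: MSS = 1000 bytes, RTT = 100 ms, loss = 5%
RTT in seconds = 100 / 1000 = 0.1
Loss rate = 5% = 0.05
sqrt(loss) = sqrt(0.05) = 0.223606797750
Throughput (bytes/s) = 1000 / (0.1 * 0.223606797750) = 44721.3595
Throughput (kbps) = 44721.3595 * 8 / 1000 = 357.770876 -> 357.77 kbps (2 dp)

357.77


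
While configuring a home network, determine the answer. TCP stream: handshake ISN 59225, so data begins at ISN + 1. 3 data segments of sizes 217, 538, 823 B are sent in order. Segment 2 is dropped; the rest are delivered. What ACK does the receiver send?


SYN uses sequence number 59225; first data byte = ISN + 1 = 59226.
Segment 1: SEQ = 59226, len = 217 B, covers [59226, 59442]
Segment 2: SEQ = 59443, len = 538 B, covers [59443, 59980] [LOST]
Segment 3: SEQ = 59981, len = 823 B, covers [59981, 60803]
In-order data received: bytes [59226, 59442] (segments 1..1).
Segment 2 missing -> gap begins at byte 59443; later segments buffered out of order.
Cumulative ACK = next expected in-order byte = 59226 + 217 = 59443

59443


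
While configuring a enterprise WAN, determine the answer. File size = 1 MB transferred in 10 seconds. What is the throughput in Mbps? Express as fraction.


Given: file = 1 MB, time = 10 s
File in Mb = 1 * 8 = 8 Mb
Throughput = 8 / 10 Mbps
Throughput = 4/5 Mbps

4/5


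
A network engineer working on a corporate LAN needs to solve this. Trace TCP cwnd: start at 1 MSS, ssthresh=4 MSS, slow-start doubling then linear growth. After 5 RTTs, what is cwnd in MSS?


RTT 0: cwnd = 1 MSS (initial)
RTT 1: cwnd = 2 MSS (slow start, doubled)
RTT 2: cwnd = 4 MSS (slow start, doubled)
RTT 3: cwnd = 5 MSS (congestion avoidance, +1)
RTT 4: cwnd = 6 MSS (congestion avoidance, +1)
RTT 5: cwnd = 7 MSS (congestion avoidance, +1)

7


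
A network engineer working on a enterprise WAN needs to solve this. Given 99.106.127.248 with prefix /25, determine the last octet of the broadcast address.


Given: IP = 99.106.127.248, prefix = /25
Host bits = 32 - 25 = 7
Network last octet = 248 AND mask = 128
Host part size = 2^7 - 1 = 127
Broadcast last octet = 128 OR 127 = 255

255


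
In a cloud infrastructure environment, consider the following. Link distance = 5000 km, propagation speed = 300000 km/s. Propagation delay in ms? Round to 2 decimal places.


Given: distance = 5000 km, speed = 300000 km/s
Delay = distance / speed = 5000 / 300000 seconds
Delay in ms = 5000 * 1000 / 300000
Delay = 16.6667 ms
Rounded to 2 dp = 16.67 ms

16.67


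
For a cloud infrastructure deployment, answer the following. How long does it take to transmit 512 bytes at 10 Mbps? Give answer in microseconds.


Given: packet = 512 bytes, bandwidth = 10 Mbps
Packet in bits = 512 * 8 = 4096 bits
Bandwidth = 10 * 10^6 = 10000000 bps
Time = 4096 / 10000000 seconds
Time in us = 4096 * 10^6 / 10000000 = 409.6

409.6


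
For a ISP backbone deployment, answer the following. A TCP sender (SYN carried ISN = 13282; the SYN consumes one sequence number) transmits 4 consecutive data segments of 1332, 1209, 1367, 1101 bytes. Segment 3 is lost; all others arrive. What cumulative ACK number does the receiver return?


SYN uses sequence number 13282; first data byte = ISN + 1 = 13283.
Segment 1: SEQ = 13283, len = 1332 B, covers [13283, 14614]
Segment 2: SEQ = 14615, len = 1209 B, covers [14615, 15823]
Segment 3: SEQ = 15824, len = 1367 B, covers [15824, 17190] [LOST]
Segment 4: SEQ = 17191, len = 1101 B, covers [17191, 18291]
In-order data received: bytes [13283, 15823] (segments 1..2).
Segment 3 missing -> gap begins at byte 15824; later segments buffered out of order.
Cumulative ACK = next expected in-order byte = 13283 + 1332 + 1209 = 15824

15824


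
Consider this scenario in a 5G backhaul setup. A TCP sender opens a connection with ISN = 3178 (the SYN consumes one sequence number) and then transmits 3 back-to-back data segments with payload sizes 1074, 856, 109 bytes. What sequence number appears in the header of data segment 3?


The SYN occupies sequence number ISN = 3178, so the first data byte is ISN + 1 = 3179.
SEQ of data segment i = (ISN + 1) + sum of payload sizes of segments 1..i-1.
Segment 1: SEQ = 3179, payload = 1074 bytes
Segment 2: SEQ = 4253, payload = 856 bytes
Segment 3: SEQ = 5109, payload = 109 bytes
SEQ of segment 3 = 3179 + 1074 + 856 = 5109

5109


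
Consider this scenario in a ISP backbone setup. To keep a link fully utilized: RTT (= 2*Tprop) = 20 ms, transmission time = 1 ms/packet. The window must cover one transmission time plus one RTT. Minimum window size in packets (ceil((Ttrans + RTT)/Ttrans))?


Given: Ttrans = 1 ms, RTT = 20 ms (= 2 * Tprop, Tprop = 10 ms)
Time until first ACK returns = Ttrans + RTT = 1 + 20 = 21 ms
Need W * Ttrans >= Ttrans + RTT  ->  W >= (Ttrans + RTT) / Ttrans
(Ttrans + RTT) / Ttrans = 21 / 1 = 21
W_min = ceil(21) = 21

21


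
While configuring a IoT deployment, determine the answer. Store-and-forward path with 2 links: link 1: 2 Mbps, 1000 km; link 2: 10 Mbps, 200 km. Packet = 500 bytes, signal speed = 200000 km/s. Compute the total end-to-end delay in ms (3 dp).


Packet = 500 bytes = 4000 bits. Store-and-forward: sum (t_trans + t_prop) per link.
Link 1: t_trans = 4000/(2*10^6) s = 2.0000 ms; t_prop = 1000/200000 s = 5.0000 ms; subtotal = 7.0000 ms
Link 2: t_trans = 4000/(10*10^6) s = 0.4000 ms; t_prop = 200/200000 s = 1.0000 ms; subtotal = 1.4000 ms
End-to-end = 7.0000 + 1.4000 = 8.4000 ms -> 8.400 ms (3 dp)

8.400


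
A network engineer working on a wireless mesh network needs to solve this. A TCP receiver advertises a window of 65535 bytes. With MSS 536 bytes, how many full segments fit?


Given: RWND = 65535 bytes, MSS = 536 bytes
Full segments = floor(RWND / MSS)
Full segments = floor(65535 / 536)
Full segments = floor(122.2668) = 122

122


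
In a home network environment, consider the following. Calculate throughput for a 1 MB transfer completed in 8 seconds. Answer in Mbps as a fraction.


Given: file = 1 MB, time = 8 s
File in Mb = 1 * 8 = 8 Mb
Throughput = 8 / 8 Mbps
Throughput = 1 Mbps

1


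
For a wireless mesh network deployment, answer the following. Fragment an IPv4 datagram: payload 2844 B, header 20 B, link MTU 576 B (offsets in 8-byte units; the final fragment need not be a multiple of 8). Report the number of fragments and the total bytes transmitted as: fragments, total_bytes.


Max data per non-final fragment = floor((MTU - header)/8)*8 = floor((576 - 20)/8)*8 = floor(556/8)*8 = 552 B
Final fragment needs no 8-byte alignment: it can carry up to MTU - header = 556 B
Non-final fragments needed = ceil((payload - 556) / 552) = ceil(2288/552) = ceil(4.1449) = 5
Number of fragments = 5 + 1 = 6
Fragment sizes (data): 5 * 552 B + 84 B (last, 84 <= 556 OK)
Total bytes sent = payload + n_frags * header = 2844 + 6*20 = 2844 + 120 = 2964 B

6, 2964


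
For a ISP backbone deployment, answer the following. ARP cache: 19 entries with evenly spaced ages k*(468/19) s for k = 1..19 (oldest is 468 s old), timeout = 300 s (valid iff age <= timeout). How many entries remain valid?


Ages are k * 468/19 s for k = 1..19 (spacing = 24.6316 s).
Entry k is valid iff k * 468/19 <= 300 iff k <= 19 * 300 / 468 = 12.1795
n_valid = floor(12.1795) = 12
(n_stale = 19 - 12 = 7)

12


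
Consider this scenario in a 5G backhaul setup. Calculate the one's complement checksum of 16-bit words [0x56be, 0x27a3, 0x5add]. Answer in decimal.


Given words: [0x56be, 0x27a3, 0x5add]
Step 1: Sum all words
Raw sum = 22206 + 10147 + 23261 = 55614
One's complement = ~55614 & 0xFFFF = 9921

9921


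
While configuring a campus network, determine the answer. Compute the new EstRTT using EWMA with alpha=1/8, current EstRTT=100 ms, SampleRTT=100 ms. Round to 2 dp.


Given: EstRTT = 100 ms, SampleRTT = 100 ms, alpha = 1/8
New EstRTT = (1 - alpha) * EstRTT + alpha * SampleRTT
(7/8) * 100 = 87.5
(1/8) * 100 = 12.5
New EstRTT = 87.5 + 12.5 = 100 ms -> 100.00 ms (2 dp)

100.00


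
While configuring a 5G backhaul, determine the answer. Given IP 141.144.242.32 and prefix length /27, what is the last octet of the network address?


Given: IP = 141.144.242.32, prefix = /27
Subnet mask = 255.255.255.224
Last octet of IP: 32
Last octet of mask: 224
Network last octet = 32 AND 224 = 32

32


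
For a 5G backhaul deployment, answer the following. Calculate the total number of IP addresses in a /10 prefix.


Given: CIDR prefix /10
Host bits = 32 - 10 = 22
Total addresses = 2^22 = 4194304

4194304


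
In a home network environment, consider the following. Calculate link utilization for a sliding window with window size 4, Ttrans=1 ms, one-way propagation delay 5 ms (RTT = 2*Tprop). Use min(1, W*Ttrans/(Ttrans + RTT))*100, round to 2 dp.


Given: W = 4, Ttrans = 1 ms, RTT = 10 ms (= 2 * Tprop, Tprop = 5 ms)
Cycle time = Ttrans + RTT = 1 + 10 = 11 ms (first packet sent until its ACK returns)
W * Ttrans = 4 * 1 = 4 ms of sending per cycle
W * Ttrans / (Ttrans + RTT) = 4 / 11 = 0.363636
U = min(1, 0.363636) = 0.363636
U% = 36.36%

36.36


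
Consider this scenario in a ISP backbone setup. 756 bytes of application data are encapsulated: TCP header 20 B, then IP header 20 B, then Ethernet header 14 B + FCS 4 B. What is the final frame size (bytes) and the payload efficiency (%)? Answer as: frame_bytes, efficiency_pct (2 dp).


TCP segment = 756 + 20 = 776 B
IP packet = 776 + 20 = 796 B
Ethernet frame = 796 + 14 + 4 = 814 B
Efficiency = app / frame = 756 / 814 = 0.928747 = 92.8747% -> 92.87% (2 dp)

814, 92.87


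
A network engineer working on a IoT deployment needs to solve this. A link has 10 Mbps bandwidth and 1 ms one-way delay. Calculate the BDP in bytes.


Given: bandwidth = 10 Mbps, delay = 1 ms
BDP in bits = 10 * 10^6 * 1 / 1000
BDP in bits = 10000
BDP in bytes = 10000 / 8 = 1250

1250


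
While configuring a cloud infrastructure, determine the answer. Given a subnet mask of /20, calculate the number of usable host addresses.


Given: subnet mask /20
Host bits = 32 - 20 = 12
Total addresses = 2^12 = 4096
Usable hosts = 4096 - 2 (network + broadcast) = 4094

4094


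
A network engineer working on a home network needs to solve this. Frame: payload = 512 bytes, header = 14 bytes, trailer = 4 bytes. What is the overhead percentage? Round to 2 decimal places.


Given: payload = 512 B, header = 14 B, trailer = 4 B
Overhead bytes = header + trailer = 14 + 4 = 18
Total frame = payload + overhead = 512 + 18 = 530
Overhead % = 18 / 530 * 100 = 3.3962% -> 3.40% (2 dp)

3.40


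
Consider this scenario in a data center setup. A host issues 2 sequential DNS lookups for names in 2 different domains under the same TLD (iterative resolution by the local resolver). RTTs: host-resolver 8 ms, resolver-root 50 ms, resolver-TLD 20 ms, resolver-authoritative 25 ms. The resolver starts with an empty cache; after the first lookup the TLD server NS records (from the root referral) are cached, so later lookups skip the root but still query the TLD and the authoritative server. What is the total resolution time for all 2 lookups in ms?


Lookup 1 (cold cache): local + root + TLD + auth = 8 + 50 + 20 + 25 = 103 ms
Lookups 2..2 (TLD NS cached -> skip root; new domain -> still ask TLD and auth): local + TLD + auth = 8 + 20 + 25 = 53 ms each
Remaining 1 lookups: 1 * 53 = 53 ms
Total = 103 + 53 = 156 ms

156


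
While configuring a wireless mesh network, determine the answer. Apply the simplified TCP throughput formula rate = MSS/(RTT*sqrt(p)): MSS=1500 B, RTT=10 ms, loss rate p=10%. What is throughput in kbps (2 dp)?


Given: MSS = 1500 bytes, RTT = 10 ms, loss = 10%
RTT in seconds = 10 / 1000 = 0.01
Loss rate = 10% = 0.1
sqrt(loss) = sqrt(0.1) = 0.316227766017
Throughput (bytes/s) = 1500 / (0.01 * 0.316227766017) = 474341.6490
Throughput (kbps) = 474341.6490 * 8 / 1000 = 3794.733192 -> 3794.73 kbps (2 dp)

3794.73


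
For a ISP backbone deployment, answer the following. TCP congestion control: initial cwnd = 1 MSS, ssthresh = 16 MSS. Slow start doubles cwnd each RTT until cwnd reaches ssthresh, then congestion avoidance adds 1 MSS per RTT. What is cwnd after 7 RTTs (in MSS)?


RTT 0: cwnd = 1 MSS (initial)
RTT 1: cwnd = 2 MSS (slow start, doubled)
RTT 2: cwnd = 4 MSS (slow start, doubled)
RTT 3: cwnd = 8 MSS (slow start, doubled)
RTT 4: cwnd = 16 MSS (slow start, doubled)
RTT 5: cwnd = 17 MSS (congestion avoidance, +1)
RTT 6: cwnd = 18 MSS (congestion avoidance, +1)
RTT 7: cwnd = 19 MSS (congestion avoidance, +1)

19


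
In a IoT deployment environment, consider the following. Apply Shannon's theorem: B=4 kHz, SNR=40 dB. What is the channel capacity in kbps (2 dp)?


Given: B = 4 kHz, SNR = 40 dB
SNR linear = 10^(40/10) = 10000
1 + SNR = 10001
log2(10001) = 13.2878566418
C = 4 * 1000 * 13.2878566418 = 53151.4266 bps
C = 53.151427 kbps -> 53.15 kbps (2 dp)

53.15


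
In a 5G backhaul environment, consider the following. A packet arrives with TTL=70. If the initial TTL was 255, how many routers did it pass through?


Given: initial TTL = 255, received TTL = 70
Hops = initial TTL - received TTL
Hops = 255 - 70 = 185

185


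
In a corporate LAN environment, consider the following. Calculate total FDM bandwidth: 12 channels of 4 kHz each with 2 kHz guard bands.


Given: 12 channels, 4 kHz each, guard = 2 kHz
Channel bandwidth = 12 * 4 = 48 kHz
Guard bands = 11 gaps * 2 kHz = 22 kHz
Total = 48 + 22 = 70 kHz

70


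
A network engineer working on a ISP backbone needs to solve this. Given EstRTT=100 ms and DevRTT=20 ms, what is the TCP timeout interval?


Given: EstRTT = 100 ms, DevRTT = 20 ms
Timeout = EstRTT + 4 * DevRTT
4 * DevRTT = 4 * 20 = 80
Timeout = 100 + 80 = 180 ms

180


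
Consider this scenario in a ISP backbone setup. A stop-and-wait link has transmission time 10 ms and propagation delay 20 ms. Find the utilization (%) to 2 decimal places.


Given: Ttrans = 10 ms, Tprop = 20 ms
RTT = 2 * Tprop = 2 * 20 = 40 ms
U = Ttrans / (Ttrans + RTT)
U = 10 / (10 + 40)
U = 10 / 50 = 0.2
U% = 20.00%

20.00


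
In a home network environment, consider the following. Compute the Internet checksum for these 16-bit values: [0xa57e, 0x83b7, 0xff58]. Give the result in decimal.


Given words: [0xa57e, 0x83b7, 0xff58]
Step 1: Sum all words
Raw sum = 42366 + 33719 + 65368 = 141453
Step 2: Fold carry: (10381 + 2) = 10383
One's complement = ~10383 & 0xFFFF = 55152

55152


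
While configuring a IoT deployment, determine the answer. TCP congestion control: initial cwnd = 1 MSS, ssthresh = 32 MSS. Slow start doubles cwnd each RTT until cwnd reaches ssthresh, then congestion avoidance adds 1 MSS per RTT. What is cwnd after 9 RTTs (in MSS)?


RTT 0: cwnd = 1 MSS (initial)
RTT 1: cwnd = 2 MSS (slow start, doubled)
RTT 2: cwnd = 4 MSS (slow start, doubled)
RTT 3: cwnd = 8 MSS (slow start, doubled)
RTT 4: cwnd = 16 MSS (slow start, doubled)
RTT 5: cwnd = 32 MSS (slow start, doubled)
RTT 6: cwnd = 33 MSS (congestion avoidance, +1)
RTT 7: cwnd = 34 MSS (congestion avoidance, +1)
RTT 8: cwnd = 35 MSS (congestion avoidance, +1)
RTT 9: cwnd = 36 MSS (congestion avoidance, +1)

36


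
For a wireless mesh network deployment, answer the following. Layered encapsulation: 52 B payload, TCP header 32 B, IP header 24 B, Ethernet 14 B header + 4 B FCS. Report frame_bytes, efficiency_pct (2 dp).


TCP segment = 52 + 32 = 84 B
IP packet = 84 + 24 = 108 B
Ethernet frame = 108 + 14 + 4 = 126 B
Efficiency = app / frame = 52 / 126 = 0.412698 = 41.2698% -> 41.27% (2 dp)

126, 41.27


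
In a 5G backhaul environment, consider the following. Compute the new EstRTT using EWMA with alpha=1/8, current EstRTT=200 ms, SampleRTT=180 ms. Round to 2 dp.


Given: EstRTT = 200 ms, SampleRTT = 180 ms, alpha = 1/8
New EstRTT = (1 - alpha) * EstRTT + alpha * SampleRTT
(7/8) * 200 = 175
(1/8) * 180 = 22.5
New EstRTT = 175 + 22.5 = 197.5 ms -> 197.50 ms (2 dp)

197.50


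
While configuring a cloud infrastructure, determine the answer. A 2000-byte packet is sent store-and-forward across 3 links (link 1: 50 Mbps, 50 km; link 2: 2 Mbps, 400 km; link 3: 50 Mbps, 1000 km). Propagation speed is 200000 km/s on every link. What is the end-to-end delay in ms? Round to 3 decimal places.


Packet = 2000 bytes = 16000 bits. Store-and-forward: sum (t_trans + t_prop) per link.
Link 1: t_trans = 16000/(50*10^6) s = 0.3200 ms; t_prop = 50/200000 s = 0.2500 ms; subtotal = 0.5700 ms
Link 2: t_trans = 16000/(2*10^6) s = 8.0000 ms; t_prop = 400/200000 s = 2.0000 ms; subtotal = 10.0000 ms
Link 3: t_trans = 16000/(50*10^6) s = 0.3200 ms; t_prop = 1000/200000 s = 5.0000 ms; subtotal = 5.3200 ms
End-to-end = 0.5700 + 10.0000 + 5.3200 = 15.8900 ms -> 15.890 ms (3 dp)

15.890


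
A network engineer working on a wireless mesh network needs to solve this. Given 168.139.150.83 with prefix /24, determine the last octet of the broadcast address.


Given: IP = 168.139.150.83, prefix = /24
Host bits = 32 - 24 = 8
Network last octet = 83 AND mask = 0
Host part size = 2^8 - 1 = 255
Broadcast last octet = 0 OR 255 = 255

255


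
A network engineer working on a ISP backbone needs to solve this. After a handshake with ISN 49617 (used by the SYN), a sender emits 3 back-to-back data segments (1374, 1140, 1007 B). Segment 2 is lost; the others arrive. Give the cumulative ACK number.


SYN uses sequence number 49617; first data byte = ISN + 1 = 49618.
Segment 1: SEQ = 49618, len = 1374 B, covers [49618, 50991]
Segment 2: SEQ = 50992, len = 1140 B, covers [50992, 52131] [LOST]
Segment 3: SEQ = 52132, len = 1007 B, covers [52132, 53138]
In-order data received: bytes [49618, 50991] (segments 1..1).
Segment 2 missing -> gap begins at byte 50992; later segments buffered out of order.
Cumulative ACK = next expected in-order byte = 49618 + 1374 = 50992

50992


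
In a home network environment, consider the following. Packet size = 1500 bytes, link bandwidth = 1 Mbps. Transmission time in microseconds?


Given: packet = 1500 bytes, bandwidth = 1 Mbps
Packet in bits = 1500 * 8 = 12000 bits
Bandwidth = 1 * 10^6 = 1000000 bps
Time = 12000 / 1000000 seconds
Time in us = 12000 * 10^6 / 1000000 = 12000

12000


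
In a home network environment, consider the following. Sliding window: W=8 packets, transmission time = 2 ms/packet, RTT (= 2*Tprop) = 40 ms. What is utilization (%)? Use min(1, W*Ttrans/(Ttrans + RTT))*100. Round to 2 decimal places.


Given: W = 8, Ttrans = 2 ms, RTT = 40 ms (= 2 * Tprop, Tprop = 20 ms)
Cycle time = Ttrans + RTT = 2 + 40 = 42 ms (first packet sent until its ACK returns)
W * Ttrans = 8 * 2 = 16 ms of sending per cycle
W * Ttrans / (Ttrans + RTT) = 16 / 42 = 0.380952
U = min(1, 0.380952) = 0.380952
U% = 38.10%

38.10


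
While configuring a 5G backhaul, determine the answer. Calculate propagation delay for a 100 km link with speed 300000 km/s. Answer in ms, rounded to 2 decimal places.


Given: distance = 100 km, speed = 300000 km/s
Delay = distance / speed = 100 / 300000 seconds
Delay in ms = 100 * 1000 / 300000
Delay = 0.3333 ms
Rounded to 2 dp = 0.33 ms

0.33


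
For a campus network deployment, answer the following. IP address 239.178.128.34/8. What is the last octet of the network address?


Given: IP = 239.178.128.34, prefix = /8
Subnet mask = 255.0.0.0
Last octet of IP: 34
Last octet of mask: 0
Network last octet = 34 AND 0 = 0

0


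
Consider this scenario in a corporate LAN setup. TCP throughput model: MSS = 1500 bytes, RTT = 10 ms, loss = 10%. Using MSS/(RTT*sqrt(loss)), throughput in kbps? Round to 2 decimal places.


Given: MSS = 1500 bytes, RTT = 10 ms, loss = 10%
RTT in seconds = 10 / 1000 = 0.01
Loss rate = 10% = 0.1
sqrt(loss) = sqrt(0.1) = 0.316227766017
Throughput (bytes/s) = 1500 / (0.01 * 0.316227766017) = 474341.6490
Throughput (kbps) = 474341.6490 * 8 / 1000 = 3794.733192 -> 3794.73 kbps (2 dp)

3794.73


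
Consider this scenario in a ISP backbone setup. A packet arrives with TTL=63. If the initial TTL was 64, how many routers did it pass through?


Given: initial TTL = 64, received TTL = 63
Hops = initial TTL - received TTL
Hops = 64 - 63 = 1

1


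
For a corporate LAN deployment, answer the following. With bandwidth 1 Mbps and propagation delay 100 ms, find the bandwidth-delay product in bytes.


Given: bandwidth = 1 Mbps, delay = 100 ms
BDP in bits = 1 * 10^6 * 100 / 1000
BDP in bits = 100000
BDP in bytes = 100000 / 8 = 12500

12500


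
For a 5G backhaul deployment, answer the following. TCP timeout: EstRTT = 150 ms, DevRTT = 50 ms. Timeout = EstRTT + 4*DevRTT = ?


Given: EstRTT = 150 ms, DevRTT = 50 ms
Timeout = EstRTT + 4 * DevRTT
4 * DevRTT = 4 * 50 = 200
Timeout = 150 + 200 = 350 ms

350


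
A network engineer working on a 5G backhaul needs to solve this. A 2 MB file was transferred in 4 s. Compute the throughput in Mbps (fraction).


Given: file = 2 MB, time = 4 s
File in Mb = 2 * 8 = 16 Mb
Throughput = 16 / 4 Mbps
Throughput = 4 Mbps

4
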